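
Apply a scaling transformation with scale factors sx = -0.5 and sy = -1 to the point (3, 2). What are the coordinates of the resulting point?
(-1.5, -2)

Scaling matrix:
[[-0.50, 0], [0, -1]]
Result: (3 × -0.5, 2 × -1) = (-1.5, -2)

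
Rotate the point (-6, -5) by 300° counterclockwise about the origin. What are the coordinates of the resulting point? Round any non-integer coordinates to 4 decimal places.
(-7.3301, 2.6962)

Rotation matrix R(θ) = [[cos θ, -sin θ], [sin θ, cos θ]]; for θ = 300°:
R = [[1/2, √3/2], [-√3/2, 1/2]]
Result: R × [-6, -5]ᵀ = [1/2·-6 + (√3/2)·-5, -√3/2·-6 + (1/2)·-5]ᵀ = (-7.3301, 2.6962)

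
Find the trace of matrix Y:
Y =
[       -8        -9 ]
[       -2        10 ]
tr(Y) = -8 + 10 = 2

The trace of a square matrix is the sum of its diagonal entries.
Diagonal entries of Y: Y[0][0] = -8, Y[1][1] = 10.
tr(Y) = -8 + 10 = 2.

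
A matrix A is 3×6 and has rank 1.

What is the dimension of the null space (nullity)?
5

The rank-nullity theorem for an m×n matrix states:
rank(A) + nullity(A) = n (the number of columns).
Here n = 6 and rank(A) = 1, so nullity(A) = 6 - 1 = 5.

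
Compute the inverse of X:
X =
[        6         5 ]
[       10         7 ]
det(X) = -8
X⁻¹ =
[     -7/8       5/8 ]
[      5/4      -3/4 ]

For a 2×2 matrix X = [[a, b], [c, d]] with det(X) ≠ 0, X⁻¹ = (1/det(X)) * [[d, -b], [-c, a]].
det(X) = (6)*(7) - (5)*(10) = 42 - 50 = -8.
X⁻¹ = (1/-8) * [[7, -5], [-10, 6]].
Dividing each entry by -8 and reducing:
X⁻¹ =
[     -7/8       5/8 ]
[      5/4      -3/4 ]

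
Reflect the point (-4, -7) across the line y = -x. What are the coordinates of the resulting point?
(7, 4)

Reflection across line y = -x: (-4, -7) → (7, 4)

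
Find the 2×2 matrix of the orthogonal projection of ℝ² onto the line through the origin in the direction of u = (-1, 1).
[[1/2, -1/2], [-1/2, 1/2]]

The orthogonal projection onto the line spanned by a nonzero vector u = (a, b) has matrix P = (u uᵀ) / (uᵀ u) = (1/(a² + b²)) · [[a², ab], [ab, b²]].
Here u = (-1, 1), so a² + b² = 1 + 1 = 2.
P = (1/2) · [[1, -1], [-1, 1]] = [[1/2, -1/2], [-1/2, 1/2]].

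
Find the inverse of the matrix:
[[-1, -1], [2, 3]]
[[-3, -1], [2, 1]]

For [[a,b],[c,d]], inverse = (1/det)·[[d,-b],[-c,a]]
det = -1·3 - -1·2 = -1
Inverse = (1/-1)·[[3, 1], [-2, -1]]
        = [[-3, -1], [2, 1]]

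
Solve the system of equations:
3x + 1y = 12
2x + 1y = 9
x = 3, y = 3

Use elimination (row reduction):
Equation 1: 3x + 1y = 12.
Equation 2: 2x + 1y = 9.
Multiply Eq1 by 2 and Eq2 by 3: 6x + 2y = 24;  6x + 3y = 27.
Subtract: (1)y = 3, so y = 3.
Back-substitute into Eq1: 3x + 1*(3) = 12, so x = 3.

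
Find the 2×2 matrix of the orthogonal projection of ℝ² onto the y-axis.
[[0, 0], [0, 1]]

The orthogonal projection onto the line spanned by a nonzero vector u = (a, b) has matrix P = (u uᵀ) / (uᵀ u) = (1/(a² + b²)) · [[a², ab], [ab, b²]].
Here u = (0, 1), so a² + b² = 0 + 1 = 1.
P = (1/1) · [[0, 0], [0, 1]] = [[0, 0], [0, 1]].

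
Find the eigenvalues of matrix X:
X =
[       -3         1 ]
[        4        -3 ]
λ = -5, -1

Solve det(X - λI) = 0. For a 2×2 matrix the characteristic equation is λ² - (trace)λ + det = 0.
trace(X) = a + d = -3 - 3 = -6.
det(X) = a*d - b*c = (-3)*(-3) - (1)*(4) = 9 - 4 = 5.
Characteristic equation: λ² - (-6)λ + (5) = 0.
Discriminant = (-6)² - 4*(5) = 36 - 20 = 16.
λ = (-6 ± √16) / 2 = (-6 ± 4) / 2 = -5, -1.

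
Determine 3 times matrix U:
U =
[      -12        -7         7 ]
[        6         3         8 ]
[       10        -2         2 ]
3U =
[      -36       -21        21 ]
[       18         9        24 ]
[       30        -6         6 ]

Scalar multiplication is elementwise: (3U)[i][j] = 3 * U[i][j].
  (3U)[0][0] = 3 * (-12) = -36
  (3U)[0][1] = 3 * (-7) = -21
  (3U)[0][2] = 3 * (7) = 21
  (3U)[1][0] = 3 * (6) = 18
  (3U)[1][1] = 3 * (3) = 9
  (3U)[1][2] = 3 * (8) = 24
  (3U)[2][0] = 3 * (10) = 30
  (3U)[2][1] = 3 * (-2) = -6
  (3U)[2][2] = 3 * (2) = 6
3U =
[      -36       -21        21 ]
[       18         9        24 ]
[       30        -6         6 ]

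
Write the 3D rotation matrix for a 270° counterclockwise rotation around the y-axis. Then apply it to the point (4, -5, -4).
R = [[0, 0, -1], [0, 1, 0], [1, 0, 0]]; R·(4, -5, -4) = (4, -5, 4)

Rotation matrix for 270° around y-axis:
cos(270°) = 0, sin(270°) = -1
R = [[0, 0, -1], [0, 1, 0], [1, 0, 0]]
Apply to (4, -5, -4): R·[4, -5, -4]ᵀ = (4, -5, 4)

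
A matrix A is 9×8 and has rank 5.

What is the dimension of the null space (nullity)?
3

The rank-nullity theorem for an m×n matrix states:
rank(A) + nullity(A) = n (the number of columns).
Here n = 8 and rank(A) = 5, so nullity(A) = 8 - 5 = 3.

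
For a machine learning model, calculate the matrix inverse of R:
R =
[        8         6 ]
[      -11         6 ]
det(R) = 114
R⁻¹ =
[     1/19     -1/19 ]
[   11/114      4/57 ]

For a 2×2 matrix R = [[a, b], [c, d]] with det(R) ≠ 0, R⁻¹ = (1/det(R)) * [[d, -b], [-c, a]].
det(R) = (8)*(6) - (6)*(-11) = 48 + 66 = 114.
R⁻¹ = (1/114) * [[6, -6], [11, 8]].
Dividing each entry by 114 and reducing:
R⁻¹ =
[     1/19     -1/19 ]
[   11/114      4/57 ]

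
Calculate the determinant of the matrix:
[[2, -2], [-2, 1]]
-2

For a 2×2 matrix [[a, b], [c, d]], det = ad - bc
det = (2)(1) - (-2)(-2) = 2 - 4 = -2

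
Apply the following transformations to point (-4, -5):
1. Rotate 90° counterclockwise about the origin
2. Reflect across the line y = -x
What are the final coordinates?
(4, -5)

Step 1: Rotate 90° → (5, -4)
Step 2: Reflect across the line y = -x → (4, -5)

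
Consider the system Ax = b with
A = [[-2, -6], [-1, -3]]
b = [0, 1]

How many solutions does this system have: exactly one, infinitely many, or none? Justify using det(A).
No solution

det(A) = (-2)*(-3) - (-6)*(-1) = 0, so A is singular.
The column space of A is span(column 1) = span([-2, -1]).
b = [0, 1] is not a scalar multiple of column 1, so b ∉ column space and the system is inconsistent — no solution.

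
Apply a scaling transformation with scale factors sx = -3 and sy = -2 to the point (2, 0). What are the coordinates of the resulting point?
(-6, 0)

Scaling matrix:
[[-3, 0], [0, -2]]
Result: (2 × -3, 0 × -2) = (-6, 0)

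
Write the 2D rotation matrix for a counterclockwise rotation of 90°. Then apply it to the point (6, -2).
R = [[0, -1], [1, 0]]; R·(6, -2) = (2, 6)

Rotation matrix formula: R(θ) = [[cos θ, -sin θ], [sin θ, cos θ]]
For θ = 90°:
cos(90°) = 0
sin(90°) = 1
R = [[0, -1], [1, 0]]
Apply to (6, -2): [0·6 + (-1)·-2, 1·6 + 0·-2] = (2, 6)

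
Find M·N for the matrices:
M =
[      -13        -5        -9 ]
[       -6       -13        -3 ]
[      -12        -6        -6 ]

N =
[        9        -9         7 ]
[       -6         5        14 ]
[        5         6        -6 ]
MN =
[     -132        38      -107 ]
[        9       -29      -206 ]
[     -102        42      -132 ]

Matrix multiplication: (MN)[i][j] = sum over k of M[i][k] * N[k][j].
  (MN)[0][0] = (-13)*(9) + (-5)*(-6) + (-9)*(5) = -132
  (MN)[0][1] = (-13)*(-9) + (-5)*(5) + (-9)*(6) = 38
  (MN)[0][2] = (-13)*(7) + (-5)*(14) + (-9)*(-6) = -107
  (MN)[1][0] = (-6)*(9) + (-13)*(-6) + (-3)*(5) = 9
  (MN)[1][1] = (-6)*(-9) + (-13)*(5) + (-3)*(6) = -29
  (MN)[1][2] = (-6)*(7) + (-13)*(14) + (-3)*(-6) = -206
  (MN)[2][0] = (-12)*(9) + (-6)*(-6) + (-6)*(5) = -102
  (MN)[2][1] = (-12)*(-9) + (-6)*(5) + (-6)*(6) = 42
  (MN)[2][2] = (-12)*(7) + (-6)*(14) + (-6)*(-6) = -132
MN =
[     -132        38      -107 ]
[        9       -29      -206 ]
[     -102        42      -132 ]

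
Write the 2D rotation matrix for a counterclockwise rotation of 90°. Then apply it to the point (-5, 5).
R = [[0, -1], [1, 0]]; R·(-5, 5) = (-5, -5)

Rotation matrix formula: R(θ) = [[cos θ, -sin θ], [sin θ, cos θ]]
For θ = 90°:
cos(90°) = 0
sin(90°) = 1
R = [[0, -1], [1, 0]]
Apply to (-5, 5): [0·-5 + (-1)·5, 1·-5 + 0·5] = (-5, -5)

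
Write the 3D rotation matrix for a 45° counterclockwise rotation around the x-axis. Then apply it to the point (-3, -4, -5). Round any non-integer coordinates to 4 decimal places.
R = [[1, 0, 0], [0, √2/2, -√2/2], [0, √2/2, √2/2]]; R·(-3, -4, -5) = (-3.0000, 0.7071, -6.3640)

Rotation matrix for 45° around x-axis:
cos(45°) = √2/2, sin(45°) = √2/2
R = [[1, 0, 0], [0, √2/2, -√2/2], [0, √2/2, √2/2]]
Apply to (-3, -4, -5): R·[-3, -4, -5]ᵀ = (-3.0000, 0.7071, -6.3640)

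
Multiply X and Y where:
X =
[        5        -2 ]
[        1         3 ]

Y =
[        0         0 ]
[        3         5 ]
XY =
[       -6       -10 ]
[        9        15 ]

Matrix multiplication: (XY)[i][j] = sum over k of X[i][k] * Y[k][j].
  (XY)[0][0] = (5)*(0) + (-2)*(3) = -6
  (XY)[0][1] = (5)*(0) + (-2)*(5) = -10
  (XY)[1][0] = (1)*(0) + (3)*(3) = 9
  (XY)[1][1] = (1)*(0) + (3)*(5) = 15
XY =
[       -6       -10 ]
[        9        15 ]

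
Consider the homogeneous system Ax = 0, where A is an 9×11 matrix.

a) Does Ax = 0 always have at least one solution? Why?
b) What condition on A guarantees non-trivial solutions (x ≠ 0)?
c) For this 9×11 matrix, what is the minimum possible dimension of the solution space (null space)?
a) Yes, x = 0 is always a solution. b) When A has linearly dependent columns (rank < n). c) Minimum nullity = 2.

a) x = 0 satisfies A·0 = 0, so the zero vector is always a solution.
b) Non-trivial solutions exist iff the columns of A are linearly dependent, equivalently rank(A) < n (the number of columns).
c) By rank-nullity, rank(A) + nullity(A) = n = 11. Since A has only 9 rows, rank(A) ≤ 9, so nullity(A) ≥ 11 - 9 = 2.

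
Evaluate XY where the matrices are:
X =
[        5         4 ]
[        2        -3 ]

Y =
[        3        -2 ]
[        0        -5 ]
XY =
[       15       -30 ]
[        6        11 ]

Matrix multiplication: (XY)[i][j] = sum over k of X[i][k] * Y[k][j].
  (XY)[0][0] = (5)*(3) + (4)*(0) = 15
  (XY)[0][1] = (5)*(-2) + (4)*(-5) = -30
  (XY)[1][0] = (2)*(3) + (-3)*(0) = 6
  (XY)[1][1] = (2)*(-2) + (-3)*(-5) = 11
XY =
[       15       -30 ]
[        6        11 ]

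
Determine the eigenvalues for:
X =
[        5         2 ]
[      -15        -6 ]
λ = -1, 0

Solve det(X - λI) = 0. For a 2×2 matrix the characteristic equation is λ² - (trace)λ + det = 0.
trace(X) = a + d = 5 - 6 = -1.
det(X) = a*d - b*c = (5)*(-6) - (2)*(-15) = -30 + 30 = 0.
Characteristic equation: λ² - (-1)λ + (0) = 0.
Discriminant = (-1)² - 4*(0) = 1 - 0 = 1.
λ = (-1 ± √1) / 2 = (-1 ± 1) / 2 = -1, 0.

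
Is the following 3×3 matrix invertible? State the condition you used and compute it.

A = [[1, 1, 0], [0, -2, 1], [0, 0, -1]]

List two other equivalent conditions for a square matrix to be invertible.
Yes, invertible; det(A) = 2 ≠ 0. Equivalent conditions: rank(A) = 3; Ax = 0 has only the trivial solution; 0 is not an eigenvalue; the columns of A are linearly independent.

To check invertibility, compute det(A).
The given matrix is triangular, so det(A) equals the product of its diagonal entries = 2 ≠ 0.
Since det(A) ≠ 0, A is invertible.
Equivalent conditions for a square matrix A to be invertible:
- rank(A) = 3 (full rank).
- The homogeneous system Ax = 0 has only the trivial solution x = 0.
- 0 is not an eigenvalue of A.
- The columns (equivalently rows) of A are linearly independent.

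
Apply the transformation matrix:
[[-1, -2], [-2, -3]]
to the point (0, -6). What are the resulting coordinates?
(12, 18)

Matrix multiplication:
[[-1, -2], [-2, -3]] × [0, -6]ᵀ
= [-1×0 + -2×-6, -2×0 + -3×-6]ᵀ
= [12.0000, 18.0000]ᵀ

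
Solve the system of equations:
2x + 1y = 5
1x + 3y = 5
x = 2, y = 1

Use elimination (row reduction):
Equation 1: 2x + 1y = 5.
Equation 2: 1x + 3y = 5.
Multiply Eq1 by 1 and Eq2 by 2: 2x + 1y = 5;  2x + 6y = 10.
Subtract: (5)y = 5, so y = 1.
Back-substitute into Eq1: 2x + 1*(1) = 5, so x = 2.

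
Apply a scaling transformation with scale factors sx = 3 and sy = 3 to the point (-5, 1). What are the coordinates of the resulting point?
(-15, 3)

Scaling matrix:
[[3, 0], [0, 3]]
Result: (-5 × 3, 1 × 3) = (-15, 3)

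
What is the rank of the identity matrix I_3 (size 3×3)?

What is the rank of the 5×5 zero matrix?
rank(I_3) = 3, rank(0) = 0

The identity I_3 has 3 columns that are the standard basis vectors e_1, …, e_3. These are linearly independent, so all 3 columns are pivots and rank(I_3) = 3.
The 5×5 zero matrix has every entry zero, so every row is the zero row and there are no pivots; rank(0) = 0.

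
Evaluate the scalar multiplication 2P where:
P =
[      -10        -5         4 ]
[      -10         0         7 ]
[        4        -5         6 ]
2P =
[      -20       -10         8 ]
[      -20         0        14 ]
[        8       -10        12 ]

Scalar multiplication is elementwise: (2P)[i][j] = 2 * P[i][j].
  (2P)[0][0] = 2 * (-10) = -20
  (2P)[0][1] = 2 * (-5) = -10
  (2P)[0][2] = 2 * (4) = 8
  (2P)[1][0] = 2 * (-10) = -20
  (2P)[1][1] = 2 * (0) = 0
  (2P)[1][2] = 2 * (7) = 14
  (2P)[2][0] = 2 * (4) = 8
  (2P)[2][1] = 2 * (-5) = -10
  (2P)[2][2] = 2 * (6) = 12
2P =
[      -20       -10         8 ]
[      -20         0        14 ]
[        8       -10        12 ]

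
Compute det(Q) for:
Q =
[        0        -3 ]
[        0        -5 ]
det(Q) = 0

For a 2×2 matrix [[a, b], [c, d]], det = a*d - b*c.
det(Q) = (0)*(-5) - (-3)*(0) = 0 - 0 = 0.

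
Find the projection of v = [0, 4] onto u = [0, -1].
[0, 4]

The projection of v onto u is proj_u(v) = ((v·u) / (u·u)) · u.
v·u = (0)*(0) + (4)*(-1) = -4.
u·u = (0)*(0) + (-1)*(-1) = 1.
coefficient = -4 / 1 = -4.
proj_u(v) = -4 · [0, -1] = [0, 4].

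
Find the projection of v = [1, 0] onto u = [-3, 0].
[1, 0]

The projection of v onto u is proj_u(v) = ((v·u) / (u·u)) · u.
v·u = (1)*(-3) + (0)*(0) = -3.
u·u = (-3)*(-3) + (0)*(0) = 9.
coefficient = -3 / 9 = -1/3.
proj_u(v) = -1/3 · [-3, 0] = [1, 0].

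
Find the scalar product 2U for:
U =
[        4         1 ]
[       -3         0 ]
2U =
[        8         2 ]
[       -6         0 ]

Scalar multiplication is elementwise: (2U)[i][j] = 2 * U[i][j].
  (2U)[0][0] = 2 * (4) = 8
  (2U)[0][1] = 2 * (1) = 2
  (2U)[1][0] = 2 * (-3) = -6
  (2U)[1][1] = 2 * (0) = 0
2U =
[        8         2 ]
[       -6         0 ]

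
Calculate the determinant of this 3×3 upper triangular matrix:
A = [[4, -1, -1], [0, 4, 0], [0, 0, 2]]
32

The determinant of a triangular matrix is the product of its diagonal entries (the off-diagonal entries above the diagonal do not affect it).
det(A) = (4) * (4) * (2) = 32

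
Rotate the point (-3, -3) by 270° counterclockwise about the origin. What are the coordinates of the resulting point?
(-3, 3)

Rotation matrix R(θ) = [[cos θ, -sin θ], [sin θ, cos θ]]; for θ = 270°:
R = [[0, 1], [-1, 0]]
Result: R × [-3, -3]ᵀ = [0·-3 + (1)·-3, -1·-3 + (0)·-3]ᵀ = (-3, 3)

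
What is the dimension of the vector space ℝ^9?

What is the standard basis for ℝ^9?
Dimension = 9; standard basis = {e_1, e_2, e_3, …, e_9}

ℝ^9 is the space of 9-tuples of real numbers; its dimension is 9.
The standard basis consists of 9 vectors: e_1, e_2, e_3, …, e_9, where e_i is the vector with 1 in position i and 0 elsewhere.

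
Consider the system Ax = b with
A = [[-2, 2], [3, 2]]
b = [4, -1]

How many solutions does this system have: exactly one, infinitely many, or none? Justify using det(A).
Exactly one solution

Compute det(A) = (-2)*(2) - (2)*(3) = -10.
Because det(A) ≠ 0, A is invertible and Ax = b has a unique solution for every b (here x = A⁻¹ b).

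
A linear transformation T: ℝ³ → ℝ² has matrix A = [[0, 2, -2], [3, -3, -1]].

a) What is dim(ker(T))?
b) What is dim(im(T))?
dim(ker) = 1, dim(im) = 2

The two rows are not scalar multiples of one another (no single k satisfies row 2 = k × row 1), so they are linearly independent.
Thus rank(A) = 2.
dim(im(T)) = rank(A) = 2.
By the rank-nullity theorem applied to T: ℝ³ → ℝ², rank(A) + nullity(A) = 3 (the domain dimension), so dim(ker(T)) = 3 - 2 = 1.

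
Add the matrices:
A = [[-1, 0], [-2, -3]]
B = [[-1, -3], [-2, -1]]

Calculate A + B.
[[-2, -3], [-4, -4]]

Add corresponding elements:
(-1)+(-1)=-2
(0)+(-3)=-3
(-2)+(-2)=-4
(-3)+(-1)=-4
A + B = [[-2, -3], [-4, -4]]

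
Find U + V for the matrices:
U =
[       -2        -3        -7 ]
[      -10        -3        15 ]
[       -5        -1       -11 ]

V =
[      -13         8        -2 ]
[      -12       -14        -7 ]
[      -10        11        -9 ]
U + V =
[      -15         5        -9 ]
[      -22       -17         8 ]
[      -15        10       -20 ]

Matrix addition is elementwise: (U+V)[i][j] = U[i][j] + V[i][j].
  (U+V)[0][0] = (-2) + (-13) = -15
  (U+V)[0][1] = (-3) + (8) = 5
  (U+V)[0][2] = (-7) + (-2) = -9
  (U+V)[1][0] = (-10) + (-12) = -22
  (U+V)[1][1] = (-3) + (-14) = -17
  (U+V)[1][2] = (15) + (-7) = 8
  (U+V)[2][0] = (-5) + (-10) = -15
  (U+V)[2][1] = (-1) + (11) = 10
  (U+V)[2][2] = (-11) + (-9) = -20
U + V =
[      -15         5        -9 ]
[      -22       -17         8 ]
[      -15        10       -20 ]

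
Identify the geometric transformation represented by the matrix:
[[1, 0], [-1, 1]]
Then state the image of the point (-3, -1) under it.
vertical shear with factor -1; image of (-3, -1) is (-3, 2)

The matrix [[1, 0], [k, 1]] sends (x, y) to (x, -1x + y), leaving the x-coordinate fixed: a vertical shear.
The matrix [[1, 0], [-1, 1]] represents: vertical shear with factor -1.
Applying it to (-3, -1): [1·-3 + 0·-1, -1·-3 + 1·-1] = (-3, 2).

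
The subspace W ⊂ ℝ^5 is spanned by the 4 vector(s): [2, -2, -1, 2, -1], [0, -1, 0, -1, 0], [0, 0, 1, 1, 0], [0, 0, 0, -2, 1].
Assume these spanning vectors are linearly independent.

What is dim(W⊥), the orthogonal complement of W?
dim(W⊥) = 1

For any subspace W of ℝ^n, dim(W) + dim(W⊥) = n (the whole-space dimension).
Here the given 4 vectors are linearly independent, so dim(W) = 4.
Thus dim(W⊥) = n - dim(W) = 5 - 4 = 1.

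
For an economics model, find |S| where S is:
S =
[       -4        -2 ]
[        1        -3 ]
det(S) = 14

For a 2×2 matrix [[a, b], [c, d]], det = a*d - b*c.
det(S) = (-4)*(-3) - (-2)*(1) = 12 + 2 = 14.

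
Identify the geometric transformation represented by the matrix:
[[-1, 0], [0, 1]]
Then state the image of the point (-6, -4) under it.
reflection across the y-axis; image of (-6, -4) is (6, -4)

This is a symmetric orthogonal matrix with determinant -1, which characterizes a reflection in ℝ².
The matrix [[-1, 0], [0, 1]] represents: reflection across the y-axis.
Applying it to (-6, -4): [-1·-6 + 0·-4, 0·-6 + 1·-4] = (6, -4).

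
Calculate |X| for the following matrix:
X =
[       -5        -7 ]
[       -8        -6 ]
det(X) = -26

For a 2×2 matrix [[a, b], [c, d]], det = a*d - b*c.
det(X) = (-5)*(-6) - (-7)*(-8) = 30 - 56 = -26.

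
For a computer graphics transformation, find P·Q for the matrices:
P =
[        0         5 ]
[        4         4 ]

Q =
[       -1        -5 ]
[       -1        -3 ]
PQ =
[       -5       -15 ]
[       -8       -32 ]

Matrix multiplication: (PQ)[i][j] = sum over k of P[i][k] * Q[k][j].
  (PQ)[0][0] = (0)*(-1) + (5)*(-1) = -5
  (PQ)[0][1] = (0)*(-5) + (5)*(-3) = -15
  (PQ)[1][0] = (4)*(-1) + (4)*(-1) = -8
  (PQ)[1][1] = (4)*(-5) + (4)*(-3) = -32
PQ =
[       -5       -15 ]
[       -8       -32 ]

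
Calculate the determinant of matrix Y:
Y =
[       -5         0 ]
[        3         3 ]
det(Y) = -15

For a 2×2 matrix [[a, b], [c, d]], det = a*d - b*c.
det(Y) = (-5)*(3) - (0)*(3) = -15 - 0 = -15.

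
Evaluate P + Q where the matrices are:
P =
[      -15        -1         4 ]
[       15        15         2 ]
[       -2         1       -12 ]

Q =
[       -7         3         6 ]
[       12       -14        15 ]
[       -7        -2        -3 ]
P + Q =
[      -22         2        10 ]
[       27         1        17 ]
[       -9        -1       -15 ]

Matrix addition is elementwise: (P+Q)[i][j] = P[i][j] + Q[i][j].
  (P+Q)[0][0] = (-15) + (-7) = -22
  (P+Q)[0][1] = (-1) + (3) = 2
  (P+Q)[0][2] = (4) + (6) = 10
  (P+Q)[1][0] = (15) + (12) = 27
  (P+Q)[1][1] = (15) + (-14) = 1
  (P+Q)[1][2] = (2) + (15) = 17
  (P+Q)[2][0] = (-2) + (-7) = -9
  (P+Q)[2][1] = (1) + (-2) = -1
  (P+Q)[2][2] = (-12) + (-3) = -15
P + Q =
[      -22         2        10 ]
[       27         1        17 ]
[       -9        -1       -15 ]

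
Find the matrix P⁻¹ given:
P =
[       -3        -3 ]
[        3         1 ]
det(P) = 6
P⁻¹ =
[      1/6       1/2 ]
[     -1/2      -1/2 ]

For a 2×2 matrix P = [[a, b], [c, d]] with det(P) ≠ 0, P⁻¹ = (1/det(P)) * [[d, -b], [-c, a]].
det(P) = (-3)*(1) - (-3)*(3) = -3 + 9 = 6.
P⁻¹ = (1/6) * [[1, 3], [-3, -3]].
Dividing each entry by 6 and reducing:
P⁻¹ =
[      1/6       1/2 ]
[     -1/2      -1/2 ]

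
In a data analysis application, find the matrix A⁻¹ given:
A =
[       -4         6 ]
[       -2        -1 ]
det(A) = 16
A⁻¹ =
[    -1/16      -3/8 ]
[      1/8      -1/4 ]

For a 2×2 matrix A = [[a, b], [c, d]] with det(A) ≠ 0, A⁻¹ = (1/det(A)) * [[d, -b], [-c, a]].
det(A) = (-4)*(-1) - (6)*(-2) = 4 + 12 = 16.
A⁻¹ = (1/16) * [[-1, -6], [2, -4]].
Dividing each entry by 16 and reducing:
A⁻¹ =
[    -1/16      -3/8 ]
[      1/8      -1/4 ]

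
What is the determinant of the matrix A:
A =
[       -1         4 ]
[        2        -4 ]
det(A) = -4

For a 2×2 matrix [[a, b], [c, d]], det = a*d - b*c.
det(A) = (-1)*(-4) - (4)*(2) = 4 - 8 = -4.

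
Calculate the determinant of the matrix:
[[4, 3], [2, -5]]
-26

For a 2×2 matrix [[a, b], [c, d]], det = ad - bc
det = (4)(-5) - (3)(2) = -20 - 6 = -26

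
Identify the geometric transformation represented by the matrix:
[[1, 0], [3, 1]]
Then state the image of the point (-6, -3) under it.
vertical shear with factor 3; image of (-6, -3) is (-6, -21)

The matrix [[1, 0], [k, 1]] sends (x, y) to (x, 3x + y), leaving the x-coordinate fixed: a vertical shear.
The matrix [[1, 0], [3, 1]] represents: vertical shear with factor 3.
Applying it to (-6, -3): [1·-6 + 0·-3, 3·-6 + 1·-3] = (-6, -21).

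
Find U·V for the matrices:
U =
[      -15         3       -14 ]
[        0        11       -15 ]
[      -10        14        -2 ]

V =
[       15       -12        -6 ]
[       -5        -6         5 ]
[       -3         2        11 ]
UV =
[     -198       134       -49 ]
[      -10       -96      -110 ]
[     -214        32       108 ]

Matrix multiplication: (UV)[i][j] = sum over k of U[i][k] * V[k][j].
  (UV)[0][0] = (-15)*(15) + (3)*(-5) + (-14)*(-3) = -198
  (UV)[0][1] = (-15)*(-12) + (3)*(-6) + (-14)*(2) = 134
  (UV)[0][2] = (-15)*(-6) + (3)*(5) + (-14)*(11) = -49
  (UV)[1][0] = (0)*(15) + (11)*(-5) + (-15)*(-3) = -10
  (UV)[1][1] = (0)*(-12) + (11)*(-6) + (-15)*(2) = -96
  (UV)[1][2] = (0)*(-6) + (11)*(5) + (-15)*(11) = -110
  (UV)[2][0] = (-10)*(15) + (14)*(-5) + (-2)*(-3) = -214
  (UV)[2][1] = (-10)*(-12) + (14)*(-6) + (-2)*(2) = 32
  (UV)[2][2] = (-10)*(-6) + (14)*(5) + (-2)*(11) = 108
UV =
[     -198       134       -49 ]
[      -10       -96      -110 ]
[     -214        32       108 ]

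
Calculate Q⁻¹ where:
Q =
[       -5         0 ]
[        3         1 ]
det(Q) = -5
Q⁻¹ =
[     -1/5         0 ]
[      3/5         1 ]

For a 2×2 matrix Q = [[a, b], [c, d]] with det(Q) ≠ 0, Q⁻¹ = (1/det(Q)) * [[d, -b], [-c, a]].
det(Q) = (-5)*(1) - (0)*(3) = -5 - 0 = -5.
Q⁻¹ = (1/-5) * [[1, 0], [-3, -5]].
Dividing each entry by -5 and reducing:
Q⁻¹ =
[     -1/5         0 ]
[      3/5         1 ]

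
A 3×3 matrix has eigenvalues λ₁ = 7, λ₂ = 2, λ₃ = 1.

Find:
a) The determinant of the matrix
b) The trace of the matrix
det = 14, trace = 10

Two standard eigenvalue identities:
- det(A) equals the product of the eigenvalues (counted with multiplicity).
- trace(A) equals the sum of the eigenvalues.
det(A) = (7)*(2)*(1) = 14.
trace(A) = 7 + 2 + 1 = 10.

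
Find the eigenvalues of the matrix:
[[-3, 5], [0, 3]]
λ = -3 and λ = 3

Characteristic equation: det(A - λI) = 0
λ² - (trace)λ + (det) = 0
λ² - (0)λ + (-9) = 0
λ² - 0λ - 9 = 0
Solving: λ = -3, 3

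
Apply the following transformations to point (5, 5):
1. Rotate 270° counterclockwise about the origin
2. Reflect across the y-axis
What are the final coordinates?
(-5, -5)

Step 1: Rotate 270° → (5, -5)
Step 2: Reflect across the y-axis → (-5, -5)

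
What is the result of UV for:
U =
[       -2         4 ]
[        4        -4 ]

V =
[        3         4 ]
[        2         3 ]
UV =
[        2         4 ]
[        4         4 ]

Matrix multiplication: (UV)[i][j] = sum over k of U[i][k] * V[k][j].
  (UV)[0][0] = (-2)*(3) + (4)*(2) = 2
  (UV)[0][1] = (-2)*(4) + (4)*(3) = 4
  (UV)[1][0] = (4)*(3) + (-4)*(2) = 4
  (UV)[1][1] = (4)*(4) + (-4)*(3) = 4
UV =
[        2         4 ]
[        4         4 ]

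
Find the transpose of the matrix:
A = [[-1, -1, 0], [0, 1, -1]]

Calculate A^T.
[[-1, 0], [-1, 1], [0, -1]]

The transpose sends entry (i,j) to (j,i); rows become columns.
Row 0 of A: [-1, -1, 0] -> column 0 of A^T.
Row 1 of A: [0, 1, -1] -> column 1 of A^T.
A^T = [[-1, 0], [-1, 1], [0, -1]]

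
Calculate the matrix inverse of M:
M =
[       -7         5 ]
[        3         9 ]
det(M) = -78
M⁻¹ =
[    -3/26      5/78 ]
[     1/26      7/78 ]

For a 2×2 matrix M = [[a, b], [c, d]] with det(M) ≠ 0, M⁻¹ = (1/det(M)) * [[d, -b], [-c, a]].
det(M) = (-7)*(9) - (5)*(3) = -63 - 15 = -78.
M⁻¹ = (1/-78) * [[9, -5], [-3, -7]].
Dividing each entry by -78 and reducing:
M⁻¹ =
[    -3/26      5/78 ]
[     1/26      7/78 ]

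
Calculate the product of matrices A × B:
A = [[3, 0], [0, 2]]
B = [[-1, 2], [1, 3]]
[[-3, 6], [2, 6]]

Matrix multiplication:
C[0][0] = 3×-1 + 0×1 = -3
C[0][1] = 3×2 + 0×3 = 6
C[1][0] = 0×-1 + 2×1 = 2
C[1][1] = 0×2 + 2×3 = 6
Result: [[-3, 6], [2, 6]]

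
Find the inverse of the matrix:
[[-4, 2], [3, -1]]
[[1/2, 1], [3/2, 2]]

For [[a,b],[c,d]], inverse = (1/det)·[[d,-b],[-c,a]]
det = -4·-1 - 2·3 = -2
Inverse = (1/-2)·[[-1, -2], [-3, -4]]
        = [[1/2, 1], [3/2, 2]]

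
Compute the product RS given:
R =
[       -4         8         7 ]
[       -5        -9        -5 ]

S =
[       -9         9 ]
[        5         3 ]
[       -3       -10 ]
RS =
[       55       -82 ]
[       15       -22 ]

Matrix multiplication: (RS)[i][j] = sum over k of R[i][k] * S[k][j].
  (RS)[0][0] = (-4)*(-9) + (8)*(5) + (7)*(-3) = 55
  (RS)[0][1] = (-4)*(9) + (8)*(3) + (7)*(-10) = -82
  (RS)[1][0] = (-5)*(-9) + (-9)*(5) + (-5)*(-3) = 15
  (RS)[1][1] = (-5)*(9) + (-9)*(3) + (-5)*(-10) = -22
RS =
[       55       -82 ]
[       15       -22 ]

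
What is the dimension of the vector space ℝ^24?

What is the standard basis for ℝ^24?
Dimension = 24; standard basis = {e_1, e_2, e_3, …, e_24}

ℝ^24 is the space of 24-tuples of real numbers; its dimension is 24.
The standard basis consists of 24 vectors: e_1, e_2, e_3, …, e_24, where e_i is the vector with 1 in position i and 0 elsewhere.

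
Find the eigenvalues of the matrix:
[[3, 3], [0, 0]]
λ = 0 and λ = 3

Characteristic equation: det(A - λI) = 0
λ² - (trace)λ + (det) = 0
λ² - (3)λ + (0) = 0
λ² - 3λ + 0 = 0
Solving: λ = 0, 3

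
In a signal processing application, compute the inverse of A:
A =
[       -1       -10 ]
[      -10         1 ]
det(A) = -101
A⁻¹ =
[   -1/101   -10/101 ]
[  -10/101     1/101 ]

For a 2×2 matrix A = [[a, b], [c, d]] with det(A) ≠ 0, A⁻¹ = (1/det(A)) * [[d, -b], [-c, a]].
det(A) = (-1)*(1) - (-10)*(-10) = -1 - 100 = -101.
A⁻¹ = (1/-101) * [[1, 10], [10, -1]].
Dividing each entry by -101 and reducing:
A⁻¹ =
[   -1/101   -10/101 ]
[  -10/101     1/101 ]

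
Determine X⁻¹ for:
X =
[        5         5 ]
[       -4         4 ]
det(X) = 40
X⁻¹ =
[     1/10      -1/8 ]
[     1/10       1/8 ]

For a 2×2 matrix X = [[a, b], [c, d]] with det(X) ≠ 0, X⁻¹ = (1/det(X)) * [[d, -b], [-c, a]].
det(X) = (5)*(4) - (5)*(-4) = 20 + 20 = 40.
X⁻¹ = (1/40) * [[4, -5], [4, 5]].
Dividing each entry by 40 and reducing:
X⁻¹ =
[     1/10      -1/8 ]
[     1/10       1/8 ]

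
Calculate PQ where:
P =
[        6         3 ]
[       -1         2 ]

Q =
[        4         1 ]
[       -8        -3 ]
PQ =
[        0        -3 ]
[      -20        -7 ]

Matrix multiplication: (PQ)[i][j] = sum over k of P[i][k] * Q[k][j].
  (PQ)[0][0] = (6)*(4) + (3)*(-8) = 0
  (PQ)[0][1] = (6)*(1) + (3)*(-3) = -3
  (PQ)[1][0] = (-1)*(4) + (2)*(-8) = -20
  (PQ)[1][1] = (-1)*(1) + (2)*(-3) = -7
PQ =
[        0        -3 ]
[      -20        -7 ]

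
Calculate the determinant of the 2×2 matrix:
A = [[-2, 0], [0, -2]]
4

For A = [[a, b], [c, d]], det(A) = a*d - b*c.
det(A) = (-2)*(-2) - (0)*(0) = 4 - 0 = 4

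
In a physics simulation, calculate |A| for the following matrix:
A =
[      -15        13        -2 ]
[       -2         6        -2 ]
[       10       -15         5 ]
det(A) = -70

Expand along row 0 (cofactor expansion): det(A) = a*(e*i - f*h) - b*(d*i - f*g) + c*(d*h - e*g), where the 3×3 is [[a, b, c], [d, e, f], [g, h, i]].
Minor M_00 = (6)*(5) - (-2)*(-15) = 30 - 30 = 0.
Minor M_01 = (-2)*(5) - (-2)*(10) = -10 + 20 = 10.
Minor M_02 = (-2)*(-15) - (6)*(10) = 30 - 60 = -30.
det(A) = (-15)*(0) - (13)*(10) + (-2)*(-30) = 0 - 130 + 60 = -70.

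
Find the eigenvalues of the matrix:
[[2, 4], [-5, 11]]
λ = 6 and λ = 7

Characteristic equation: det(A - λI) = 0
λ² - (trace)λ + (det) = 0
λ² - (13)λ + (42) = 0
λ² - 13λ + 42 = 0
Solving: λ = 6, 7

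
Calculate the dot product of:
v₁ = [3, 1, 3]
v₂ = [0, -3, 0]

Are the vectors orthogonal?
-3, No

The dot product is the sum of products of corresponding components.
v₁·v₂ = (3)*(0) + (1)*(-3) + (3)*(0) = 0 - 3 + 0 = -3.
Two vectors are orthogonal iff their dot product is 0; here the dot product is -3, so the vectors are not orthogonal.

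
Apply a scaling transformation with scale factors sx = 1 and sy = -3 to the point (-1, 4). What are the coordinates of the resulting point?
(-1, -12)

Scaling matrix:
[[1, 0], [0, -3]]
Result: (-1 × 1, 4 × -3) = (-1, -12)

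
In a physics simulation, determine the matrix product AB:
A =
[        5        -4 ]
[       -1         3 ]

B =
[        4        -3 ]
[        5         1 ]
AB =
[        0       -19 ]
[       11         6 ]

Matrix multiplication: (AB)[i][j] = sum over k of A[i][k] * B[k][j].
  (AB)[0][0] = (5)*(4) + (-4)*(5) = 0
  (AB)[0][1] = (5)*(-3) + (-4)*(1) = -19
  (AB)[1][0] = (-1)*(4) + (3)*(5) = 11
  (AB)[1][1] = (-1)*(-3) + (3)*(1) = 6
AB =
[        0       -19 ]
[       11         6 ]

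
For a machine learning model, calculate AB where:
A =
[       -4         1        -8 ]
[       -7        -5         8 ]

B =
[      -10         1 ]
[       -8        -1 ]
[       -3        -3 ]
AB =
[       56        19 ]
[       86       -26 ]

Matrix multiplication: (AB)[i][j] = sum over k of A[i][k] * B[k][j].
  (AB)[0][0] = (-4)*(-10) + (1)*(-8) + (-8)*(-3) = 56
  (AB)[0][1] = (-4)*(1) + (1)*(-1) + (-8)*(-3) = 19
  (AB)[1][0] = (-7)*(-10) + (-5)*(-8) + (8)*(-3) = 86
  (AB)[1][1] = (-7)*(1) + (-5)*(-1) + (8)*(-3) = -26
AB =
[       56        19 ]
[       86       -26 ]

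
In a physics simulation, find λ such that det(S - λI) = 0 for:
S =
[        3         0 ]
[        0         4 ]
λ = 3, 4

Solve det(S - λI) = 0. For a 2×2 matrix the characteristic equation is λ² - (trace)λ + det = 0.
trace(S) = a + d = 3 + 4 = 7.
det(S) = a*d - b*c = (3)*(4) - (0)*(0) = 12 - 0 = 12.
Characteristic equation: λ² - (7)λ + (12) = 0.
Discriminant = (7)² - 4*(12) = 49 - 48 = 1.
λ = (7 ± √1) / 2 = (7 ± 1) / 2 = 3, 4.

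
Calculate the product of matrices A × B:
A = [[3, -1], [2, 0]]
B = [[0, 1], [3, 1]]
[[-3, 2], [0, 2]]

Matrix multiplication:
C[0][0] = 3×0 + -1×3 = -3
C[0][1] = 3×1 + -1×1 = 2
C[1][0] = 2×0 + 0×3 = 0
C[1][1] = 2×1 + 0×1 = 2
Result: [[-3, 2], [0, 2]]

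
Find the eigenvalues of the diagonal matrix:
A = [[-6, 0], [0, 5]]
λ₁ = -6, λ₂ = 5

The characteristic polynomial of A is det(A - λI) = (-6 - λ)(5 - λ) = 0.
The roots are λ = -6 and λ = 5, so the eigenvalues are the diagonal entries.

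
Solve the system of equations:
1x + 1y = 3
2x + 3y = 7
x = 2, y = 1

Use elimination (row reduction):
Equation 1: 1x + 1y = 3.
Equation 2: 2x + 3y = 7.
Multiply Eq1 by 2 and Eq2 by 1: 2x + 2y = 6;  2x + 3y = 7.
Subtract: (1)y = 1, so y = 1.
Back-substitute into Eq1: 1x + 1*(1) = 3, so x = 2.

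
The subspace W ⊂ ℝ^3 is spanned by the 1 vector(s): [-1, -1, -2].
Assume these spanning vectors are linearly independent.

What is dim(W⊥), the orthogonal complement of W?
dim(W⊥) = 2

For any subspace W of ℝ^n, dim(W) + dim(W⊥) = n (the whole-space dimension).
Here the given 1 vectors are linearly independent, so dim(W) = 1.
Thus dim(W⊥) = n - dim(W) = 3 - 1 = 2.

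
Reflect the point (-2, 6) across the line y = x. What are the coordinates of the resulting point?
(6, -2)

Reflection across line y = x: (-2, 6) → (6, -2)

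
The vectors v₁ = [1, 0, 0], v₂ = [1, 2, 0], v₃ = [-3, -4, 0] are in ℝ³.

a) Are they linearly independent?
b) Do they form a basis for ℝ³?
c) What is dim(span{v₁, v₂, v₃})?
Not independent, not a basis, dim(span) = 2

Check whether v₃ can be written as a linear combination of v₁ and v₂.
v₃ = (-1)·v₁ + (-2)·v₂ = [-3, -4, 0], so the three vectors are linearly dependent.
Thus they do not form a basis for ℝ³, and dim(span{v₁, v₂, v₃}) = 2 (spanned by v₁ and v₂).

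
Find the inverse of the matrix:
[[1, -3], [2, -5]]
[[-5, 3], [-2, 1]]

For [[a,b],[c,d]], inverse = (1/det)·[[d,-b],[-c,a]]
det = 1·-5 - -3·2 = 1
Inverse = (1/1)·[[-5, 3], [-2, 1]]
        = [[-5, 3], [-2, 1]]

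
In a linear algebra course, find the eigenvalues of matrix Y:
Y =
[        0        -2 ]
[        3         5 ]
λ = 2, 3

Solve det(Y - λI) = 0. For a 2×2 matrix the characteristic equation is λ² - (trace)λ + det = 0.
trace(Y) = a + d = 0 + 5 = 5.
det(Y) = a*d - b*c = (0)*(5) - (-2)*(3) = 0 + 6 = 6.
Characteristic equation: λ² - (5)λ + (6) = 0.
Discriminant = (5)² - 4*(6) = 25 - 24 = 1.
λ = (5 ± √1) / 2 = (5 ± 1) / 2 = 2, 3.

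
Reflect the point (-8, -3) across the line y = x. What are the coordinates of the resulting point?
(-3, -8)

Reflection across line y = x: (-8, -3) → (-3, -8)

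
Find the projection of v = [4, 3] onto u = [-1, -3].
[13/10, 39/10]

The projection of v onto u is proj_u(v) = ((v·u) / (u·u)) · u.
v·u = (4)*(-1) + (3)*(-3) = -13.
u·u = (-1)*(-1) + (-3)*(-3) = 10.
coefficient = -13 / 10 = -13/10.
proj_u(v) = -13/10 · [-1, -3] = [13/10, 39/10].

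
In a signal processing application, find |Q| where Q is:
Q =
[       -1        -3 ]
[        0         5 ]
det(Q) = -5

For a 2×2 matrix [[a, b], [c, d]], det = a*d - b*c.
det(Q) = (-1)*(5) - (-3)*(0) = -5 - 0 = -5.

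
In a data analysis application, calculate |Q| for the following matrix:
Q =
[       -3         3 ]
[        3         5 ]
det(Q) = -24

For a 2×2 matrix [[a, b], [c, d]], det = a*d - b*c.
det(Q) = (-3)*(5) - (3)*(3) = -15 - 9 = -24.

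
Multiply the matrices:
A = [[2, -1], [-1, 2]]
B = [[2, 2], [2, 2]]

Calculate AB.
[[2, 2], [2, 2]]

Each entry (i,j) of AB = sum over k of A[i][k]*B[k][j].
(AB)[0][0] = (2)*(2) + (-1)*(2) = 2
(AB)[0][1] = (2)*(2) + (-1)*(2) = 2
(AB)[1][0] = (-1)*(2) + (2)*(2) = 2
(AB)[1][1] = (-1)*(2) + (2)*(2) = 2
AB = [[2, 2], [2, 2]]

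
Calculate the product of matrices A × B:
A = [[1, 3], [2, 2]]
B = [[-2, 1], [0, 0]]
[[-2, 1], [-4, 2]]

Matrix multiplication:
C[0][0] = 1×-2 + 3×0 = -2
C[0][1] = 1×1 + 3×0 = 1
C[1][0] = 2×-2 + 2×0 = -4
C[1][1] = 2×1 + 2×0 = 2
Result: [[-2, 1], [-4, 2]]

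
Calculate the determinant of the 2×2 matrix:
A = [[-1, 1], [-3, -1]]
4

For A = [[a, b], [c, d]], det(A) = a*d - b*c.
det(A) = (-1)*(-1) - (1)*(-3) = 1 - -3 = 4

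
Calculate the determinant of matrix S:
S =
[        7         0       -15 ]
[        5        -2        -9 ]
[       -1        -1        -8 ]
det(S) = 154

Expand along row 0 (cofactor expansion): det(S) = a*(e*i - f*h) - b*(d*i - f*g) + c*(d*h - e*g), where the 3×3 is [[a, b, c], [d, e, f], [g, h, i]].
Minor M_00 = (-2)*(-8) - (-9)*(-1) = 16 - 9 = 7.
Minor M_01 = (5)*(-8) - (-9)*(-1) = -40 - 9 = -49.
Minor M_02 = (5)*(-1) - (-2)*(-1) = -5 - 2 = -7.
det(S) = (7)*(7) - (0)*(-49) + (-15)*(-7) = 49 + 0 + 105 = 154.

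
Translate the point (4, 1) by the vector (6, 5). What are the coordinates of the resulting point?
(10, 6)

Translation by (6, 5):
x' = 4 + 6 = 10
y' = 1 + 5 = 6
Homogeneous matrix: [[1, 0, 6], [0, 1, 5], [0, 0, 1]]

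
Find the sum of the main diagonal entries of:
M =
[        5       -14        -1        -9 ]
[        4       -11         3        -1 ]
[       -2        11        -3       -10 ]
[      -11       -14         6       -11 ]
tr(M) = 5 - 11 - 3 - 11 = -20

The trace of a square matrix is the sum of its diagonal entries.
Diagonal entries of M: M[0][0] = 5, M[1][1] = -11, M[2][2] = -3, M[3][3] = -11.
tr(M) = 5 - 11 - 3 - 11 = -20.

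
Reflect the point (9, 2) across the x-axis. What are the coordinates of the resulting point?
(9, -2)

Reflection across x-axis: (9, 2) → (9, -2)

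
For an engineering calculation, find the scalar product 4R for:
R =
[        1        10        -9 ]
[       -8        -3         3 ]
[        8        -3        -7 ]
4R =
[        4        40       -36 ]
[      -32       -12        12 ]
[       32       -12       -28 ]

Scalar multiplication is elementwise: (4R)[i][j] = 4 * R[i][j].
  (4R)[0][0] = 4 * (1) = 4
  (4R)[0][1] = 4 * (10) = 40
  (4R)[0][2] = 4 * (-9) = -36
  (4R)[1][0] = 4 * (-8) = -32
  (4R)[1][1] = 4 * (-3) = -12
  (4R)[1][2] = 4 * (3) = 12
  (4R)[2][0] = 4 * (8) = 32
  (4R)[2][1] = 4 * (-3) = -12
  (4R)[2][2] = 4 * (-7) = -28
4R =
[        4        40       -36 ]
[      -32       -12        12 ]
[       32       -12       -28 ]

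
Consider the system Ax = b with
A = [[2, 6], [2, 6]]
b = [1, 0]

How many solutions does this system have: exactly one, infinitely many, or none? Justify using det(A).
No solution

det(A) = (2)*(6) - (6)*(2) = 0, so A is singular.
The column space of A is span(column 1) = span([2, 2]).
b = [1, 0] is not a scalar multiple of column 1, so b ∉ column space and the system is inconsistent — no solution.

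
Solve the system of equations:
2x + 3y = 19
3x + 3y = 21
x = 2, y = 5

Use elimination (row reduction):
Equation 1: 2x + 3y = 19.
Equation 2: 3x + 3y = 21.
Multiply Eq1 by 3 and Eq2 by 2: 6x + 9y = 57;  6x + 6y = 42.
Subtract: (-3)y = -15, so y = 5.
Back-substitute into Eq1: 2x + 3*(5) = 19, so x = 2.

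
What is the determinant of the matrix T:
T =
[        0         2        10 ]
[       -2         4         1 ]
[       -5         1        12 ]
det(T) = 218

Expand along row 0 (cofactor expansion): det(T) = a*(e*i - f*h) - b*(d*i - f*g) + c*(d*h - e*g), where the 3×3 is [[a, b, c], [d, e, f], [g, h, i]].
Minor M_00 = (4)*(12) - (1)*(1) = 48 - 1 = 47.
Minor M_01 = (-2)*(12) - (1)*(-5) = -24 + 5 = -19.
Minor M_02 = (-2)*(1) - (4)*(-5) = -2 + 20 = 18.
det(T) = (0)*(47) - (2)*(-19) + (10)*(18) = 0 + 38 + 180 = 218.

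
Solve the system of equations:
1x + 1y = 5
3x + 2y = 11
x = 1, y = 4

Use elimination (row reduction):
Equation 1: 1x + 1y = 5.
Equation 2: 3x + 2y = 11.
Multiply Eq1 by 3 and Eq2 by 1: 3x + 3y = 15;  3x + 2y = 11.
Subtract: (-1)y = -4, so y = 4.
Back-substitute into Eq1: 1x + 1*(4) = 5, so x = 1.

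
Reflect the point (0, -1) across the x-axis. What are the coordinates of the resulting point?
(0, 1)

Reflection across x-axis: (0, -1) → (0, 1)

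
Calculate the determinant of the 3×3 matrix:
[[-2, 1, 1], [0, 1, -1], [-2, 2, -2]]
4

Expansion along first row:
det = -2·det([[1,-1],[2,-2]]) - 1·det([[0,-1],[-2,-2]]) + 1·det([[0,1],[-2,2]])
    = -2·(1·-2 - -1·2) - 1·(0·-2 - -1·-2) + 1·(0·2 - 1·-2)
    = -2·0 - 1·-2 + 1·2
    = 0 + 2 + 2 = 4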